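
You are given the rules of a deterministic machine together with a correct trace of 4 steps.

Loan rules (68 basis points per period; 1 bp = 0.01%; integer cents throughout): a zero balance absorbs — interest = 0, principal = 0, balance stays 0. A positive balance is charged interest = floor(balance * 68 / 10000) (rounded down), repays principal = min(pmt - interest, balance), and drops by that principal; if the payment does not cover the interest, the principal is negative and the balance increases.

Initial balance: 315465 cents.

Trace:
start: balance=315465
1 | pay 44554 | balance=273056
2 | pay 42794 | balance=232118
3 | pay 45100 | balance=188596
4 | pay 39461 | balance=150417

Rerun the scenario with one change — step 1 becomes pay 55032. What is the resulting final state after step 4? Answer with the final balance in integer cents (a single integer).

139724

(re-executing from step 1 with the substitution; state before step 1: balance=315465)
1 | pay 55032 | balance=262578
2 | pay 42794 | balance=221569
3 | pay 45100 | balance=177975
4 | pay 39461 | balance=139724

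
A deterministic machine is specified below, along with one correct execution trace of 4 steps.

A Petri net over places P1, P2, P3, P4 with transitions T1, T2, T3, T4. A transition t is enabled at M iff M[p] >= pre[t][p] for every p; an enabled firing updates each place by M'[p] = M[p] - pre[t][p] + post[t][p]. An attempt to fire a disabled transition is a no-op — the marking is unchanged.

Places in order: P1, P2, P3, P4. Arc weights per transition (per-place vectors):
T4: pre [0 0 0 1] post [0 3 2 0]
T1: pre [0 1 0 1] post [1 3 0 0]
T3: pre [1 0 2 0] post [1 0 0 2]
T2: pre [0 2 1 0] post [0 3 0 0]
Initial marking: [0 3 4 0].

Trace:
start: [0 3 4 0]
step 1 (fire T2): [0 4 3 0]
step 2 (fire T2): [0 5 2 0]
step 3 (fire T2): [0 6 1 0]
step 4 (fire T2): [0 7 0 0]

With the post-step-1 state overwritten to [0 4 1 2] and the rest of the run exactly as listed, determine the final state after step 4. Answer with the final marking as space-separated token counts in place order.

state after step 1 := [0 4 1 2]
step 2 (fire T2): [0 5 0 2]
step 3 (fire T2): [0 5 0 2]
step 4 (fire T2): [0 5 0 2]

0 5 0 2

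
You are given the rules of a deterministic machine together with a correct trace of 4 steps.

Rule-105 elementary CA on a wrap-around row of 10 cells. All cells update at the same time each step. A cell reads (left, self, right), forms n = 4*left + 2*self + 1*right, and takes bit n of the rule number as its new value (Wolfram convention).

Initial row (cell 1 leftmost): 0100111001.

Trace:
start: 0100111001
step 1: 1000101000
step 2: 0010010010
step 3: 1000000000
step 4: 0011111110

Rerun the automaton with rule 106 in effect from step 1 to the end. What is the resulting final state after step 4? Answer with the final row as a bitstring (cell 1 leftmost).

(re-executing steps 1..4 under rule 106; state before step 1: 0100111001)
step 1: 1001101010
step 2: 0011110101
step 3: 0110011010
step 4: 1110111100

1110111100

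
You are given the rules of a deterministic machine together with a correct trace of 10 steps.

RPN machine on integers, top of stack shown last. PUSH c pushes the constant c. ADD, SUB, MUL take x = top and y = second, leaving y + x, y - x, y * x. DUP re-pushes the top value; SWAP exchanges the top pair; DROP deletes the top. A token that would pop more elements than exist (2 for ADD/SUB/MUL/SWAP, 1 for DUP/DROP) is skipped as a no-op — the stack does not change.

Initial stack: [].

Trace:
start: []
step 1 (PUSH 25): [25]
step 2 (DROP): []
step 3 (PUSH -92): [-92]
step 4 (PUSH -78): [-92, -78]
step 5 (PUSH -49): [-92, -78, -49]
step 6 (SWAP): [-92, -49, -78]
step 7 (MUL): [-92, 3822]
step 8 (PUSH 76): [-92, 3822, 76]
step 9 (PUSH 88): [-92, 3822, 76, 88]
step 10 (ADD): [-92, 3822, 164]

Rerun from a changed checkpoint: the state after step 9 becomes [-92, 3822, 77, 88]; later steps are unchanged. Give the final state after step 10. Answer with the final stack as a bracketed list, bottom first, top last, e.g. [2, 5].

[-92, 3822, 165]

state after step 9 := [-92, 3822, 77, 88]
step 10 (ADD): [-92, 3822, 165]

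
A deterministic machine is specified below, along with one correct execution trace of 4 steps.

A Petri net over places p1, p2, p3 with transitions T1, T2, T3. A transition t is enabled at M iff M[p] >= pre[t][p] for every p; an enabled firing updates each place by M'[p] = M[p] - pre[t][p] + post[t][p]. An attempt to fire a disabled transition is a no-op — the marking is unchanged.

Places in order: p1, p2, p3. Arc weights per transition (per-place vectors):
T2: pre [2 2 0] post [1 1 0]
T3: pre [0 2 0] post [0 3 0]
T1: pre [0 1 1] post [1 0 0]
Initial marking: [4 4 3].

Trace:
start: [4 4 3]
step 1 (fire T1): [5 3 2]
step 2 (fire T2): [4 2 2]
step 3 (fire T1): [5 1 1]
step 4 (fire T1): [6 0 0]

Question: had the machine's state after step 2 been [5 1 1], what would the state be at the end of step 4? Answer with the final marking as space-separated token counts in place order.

state after step 2 := [5 1 1]
step 3 (fire T1): [6 0 0]
step 4 (fire T1): [6 0 0]

6 0 0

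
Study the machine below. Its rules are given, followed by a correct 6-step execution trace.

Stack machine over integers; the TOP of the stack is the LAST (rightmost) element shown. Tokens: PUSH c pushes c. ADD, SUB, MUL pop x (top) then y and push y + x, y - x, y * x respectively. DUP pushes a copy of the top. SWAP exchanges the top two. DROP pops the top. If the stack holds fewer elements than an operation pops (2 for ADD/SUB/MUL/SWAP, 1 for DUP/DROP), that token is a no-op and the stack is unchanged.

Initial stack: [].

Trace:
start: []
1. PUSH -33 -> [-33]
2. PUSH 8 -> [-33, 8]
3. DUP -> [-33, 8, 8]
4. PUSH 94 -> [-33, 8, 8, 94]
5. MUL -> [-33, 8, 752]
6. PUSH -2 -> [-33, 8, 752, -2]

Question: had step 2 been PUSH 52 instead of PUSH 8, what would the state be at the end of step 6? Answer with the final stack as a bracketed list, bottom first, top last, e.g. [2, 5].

(re-executing from step 2 with the substitution; state before step 2: [-33])
2. PUSH 52 -> [-33, 52]
3. DUP -> [-33, 52, 52]
4. PUSH 94 -> [-33, 52, 52, 94]
5. MUL -> [-33, 52, 4888]
6. PUSH -2 -> [-33, 52, 4888, -2]

[-33, 52, 4888, -2]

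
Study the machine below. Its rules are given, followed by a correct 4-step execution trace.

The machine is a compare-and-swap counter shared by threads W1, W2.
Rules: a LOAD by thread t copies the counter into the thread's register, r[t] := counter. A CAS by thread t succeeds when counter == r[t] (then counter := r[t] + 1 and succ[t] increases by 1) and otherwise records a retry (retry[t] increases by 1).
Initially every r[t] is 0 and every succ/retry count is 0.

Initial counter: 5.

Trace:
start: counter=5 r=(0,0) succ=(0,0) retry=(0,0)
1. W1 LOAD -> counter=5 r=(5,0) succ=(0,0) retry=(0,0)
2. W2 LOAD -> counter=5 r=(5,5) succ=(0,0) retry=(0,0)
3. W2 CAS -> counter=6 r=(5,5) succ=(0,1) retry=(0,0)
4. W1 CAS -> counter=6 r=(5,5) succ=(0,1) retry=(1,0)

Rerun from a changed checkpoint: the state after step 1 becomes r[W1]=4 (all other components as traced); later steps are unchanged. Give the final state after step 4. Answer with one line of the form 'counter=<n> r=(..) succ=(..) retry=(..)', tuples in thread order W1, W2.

counter=6 r=(4,5) succ=(0,1) retry=(1,0)

state after step 1 := counter=5 r=(4,0) succ=(0,0) retry=(0,0)
2. W2 LOAD -> counter=5 r=(4,5) succ=(0,0) retry=(0,0)
3. W2 CAS -> counter=6 r=(4,5) succ=(0,1) retry=(0,0)
4. W1 CAS -> counter=6 r=(4,5) succ=(0,1) retry=(1,0)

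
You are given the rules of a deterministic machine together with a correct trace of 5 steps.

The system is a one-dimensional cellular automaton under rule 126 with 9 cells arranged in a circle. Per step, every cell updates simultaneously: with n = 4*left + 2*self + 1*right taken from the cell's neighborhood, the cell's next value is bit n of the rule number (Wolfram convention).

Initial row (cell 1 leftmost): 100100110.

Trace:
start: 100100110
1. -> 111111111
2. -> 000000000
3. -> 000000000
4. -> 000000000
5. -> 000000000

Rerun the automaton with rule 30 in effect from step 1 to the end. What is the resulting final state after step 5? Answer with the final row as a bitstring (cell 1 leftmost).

000111001

(re-executing steps 1..5 under rule 30; state before step 1: 100100110)
1. -> 111111100
2. -> 100000011
3. -> 010000110
4. -> 111001101
5. -> 000111001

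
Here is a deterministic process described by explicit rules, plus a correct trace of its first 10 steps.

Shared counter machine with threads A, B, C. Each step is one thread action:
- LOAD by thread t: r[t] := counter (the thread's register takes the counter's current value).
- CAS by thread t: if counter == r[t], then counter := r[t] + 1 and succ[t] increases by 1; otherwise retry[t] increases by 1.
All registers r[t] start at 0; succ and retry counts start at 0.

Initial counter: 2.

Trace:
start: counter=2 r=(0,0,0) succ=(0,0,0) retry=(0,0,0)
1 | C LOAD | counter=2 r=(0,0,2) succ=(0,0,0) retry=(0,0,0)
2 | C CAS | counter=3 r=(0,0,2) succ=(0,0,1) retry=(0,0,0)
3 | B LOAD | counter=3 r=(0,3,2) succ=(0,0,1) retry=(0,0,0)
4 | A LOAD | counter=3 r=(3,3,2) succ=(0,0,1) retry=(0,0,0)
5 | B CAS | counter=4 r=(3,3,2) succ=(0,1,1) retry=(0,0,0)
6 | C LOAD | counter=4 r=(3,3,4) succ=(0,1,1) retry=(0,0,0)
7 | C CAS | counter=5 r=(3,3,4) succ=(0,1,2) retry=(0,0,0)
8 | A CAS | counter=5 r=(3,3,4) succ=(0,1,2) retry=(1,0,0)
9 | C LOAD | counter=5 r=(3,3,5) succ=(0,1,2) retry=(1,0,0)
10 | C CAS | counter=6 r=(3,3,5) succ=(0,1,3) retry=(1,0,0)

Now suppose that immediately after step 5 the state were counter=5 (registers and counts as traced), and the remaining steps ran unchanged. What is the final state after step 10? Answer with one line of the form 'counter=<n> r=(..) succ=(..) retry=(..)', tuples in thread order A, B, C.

counter=7 r=(3,3,6) succ=(0,1,3) retry=(1,0,0)

state after step 5 := counter=5 r=(3,3,2) succ=(0,1,1) retry=(0,0,0)
6 | C LOAD | counter=5 r=(3,3,5) succ=(0,1,1) retry=(0,0,0)
7 | C CAS | counter=6 r=(3,3,5) succ=(0,1,2) retry=(0,0,0)
8 | A CAS | counter=6 r=(3,3,5) succ=(0,1,2) retry=(1,0,0)
9 | C LOAD | counter=6 r=(3,3,6) succ=(0,1,2) retry=(1,0,0)
10 | C CAS | counter=7 r=(3,3,6) succ=(0,1,3) retry=(1,0,0)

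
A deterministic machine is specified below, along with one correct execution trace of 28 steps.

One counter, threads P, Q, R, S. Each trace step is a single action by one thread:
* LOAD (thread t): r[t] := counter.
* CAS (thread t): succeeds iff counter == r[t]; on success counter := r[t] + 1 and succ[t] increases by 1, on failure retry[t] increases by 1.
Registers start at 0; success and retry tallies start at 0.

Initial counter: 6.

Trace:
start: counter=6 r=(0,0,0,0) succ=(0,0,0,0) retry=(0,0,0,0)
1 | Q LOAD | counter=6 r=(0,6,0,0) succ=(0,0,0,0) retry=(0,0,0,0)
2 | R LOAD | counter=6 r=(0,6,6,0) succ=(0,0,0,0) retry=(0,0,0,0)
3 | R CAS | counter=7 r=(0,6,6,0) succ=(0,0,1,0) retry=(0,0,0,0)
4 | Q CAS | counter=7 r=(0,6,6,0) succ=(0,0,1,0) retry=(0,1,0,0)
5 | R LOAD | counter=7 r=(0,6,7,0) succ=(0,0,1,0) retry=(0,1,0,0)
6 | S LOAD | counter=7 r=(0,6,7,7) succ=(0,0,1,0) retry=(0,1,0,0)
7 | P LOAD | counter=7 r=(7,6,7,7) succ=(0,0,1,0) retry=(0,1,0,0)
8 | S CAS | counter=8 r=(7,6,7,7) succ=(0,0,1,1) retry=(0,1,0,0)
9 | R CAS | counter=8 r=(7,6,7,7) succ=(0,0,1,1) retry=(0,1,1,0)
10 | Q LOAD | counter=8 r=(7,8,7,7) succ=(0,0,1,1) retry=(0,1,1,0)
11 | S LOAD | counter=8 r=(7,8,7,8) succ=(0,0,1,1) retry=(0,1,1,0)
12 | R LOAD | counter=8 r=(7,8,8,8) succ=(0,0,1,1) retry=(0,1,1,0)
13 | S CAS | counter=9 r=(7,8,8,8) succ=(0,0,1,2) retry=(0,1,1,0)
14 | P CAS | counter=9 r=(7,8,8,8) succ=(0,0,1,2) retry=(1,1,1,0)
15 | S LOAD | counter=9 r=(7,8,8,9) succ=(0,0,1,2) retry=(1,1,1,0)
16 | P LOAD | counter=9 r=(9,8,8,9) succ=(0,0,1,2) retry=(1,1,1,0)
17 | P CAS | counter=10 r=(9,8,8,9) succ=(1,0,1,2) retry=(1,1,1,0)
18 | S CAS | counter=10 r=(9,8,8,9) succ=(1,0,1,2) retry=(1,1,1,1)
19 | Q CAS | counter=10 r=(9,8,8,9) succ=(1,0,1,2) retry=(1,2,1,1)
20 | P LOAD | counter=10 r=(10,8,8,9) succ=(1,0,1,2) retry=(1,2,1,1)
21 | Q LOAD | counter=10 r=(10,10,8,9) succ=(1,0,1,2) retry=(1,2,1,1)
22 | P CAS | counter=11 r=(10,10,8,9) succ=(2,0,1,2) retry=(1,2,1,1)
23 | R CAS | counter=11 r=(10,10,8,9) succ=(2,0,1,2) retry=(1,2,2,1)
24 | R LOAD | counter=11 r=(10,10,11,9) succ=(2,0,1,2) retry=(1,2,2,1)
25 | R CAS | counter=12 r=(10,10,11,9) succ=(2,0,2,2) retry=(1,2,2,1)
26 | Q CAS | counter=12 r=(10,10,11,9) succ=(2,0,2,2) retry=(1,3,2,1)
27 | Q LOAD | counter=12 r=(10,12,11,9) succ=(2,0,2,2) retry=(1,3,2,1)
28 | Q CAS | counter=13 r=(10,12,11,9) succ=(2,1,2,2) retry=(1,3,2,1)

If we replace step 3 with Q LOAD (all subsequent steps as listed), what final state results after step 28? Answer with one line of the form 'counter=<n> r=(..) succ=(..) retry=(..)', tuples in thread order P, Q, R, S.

(re-executing from step 3 with the substitution; state before step 3: counter=6 r=(0,6,6,0) succ=(0,0,0,0) retry=(0,0,0,0))
3 | Q LOAD | counter=6 r=(0,6,6,0) succ=(0,0,0,0) retry=(0,0,0,0)
4 | Q CAS | counter=7 r=(0,6,6,0) succ=(0,1,0,0) retry=(0,0,0,0)
5 | R LOAD | counter=7 r=(0,6,7,0) succ=(0,1,0,0) retry=(0,0,0,0)
6 | S LOAD | counter=7 r=(0,6,7,7) succ=(0,1,0,0) retry=(0,0,0,0)
7 | P LOAD | counter=7 r=(7,6,7,7) succ=(0,1,0,0) retry=(0,0,0,0)
8 | S CAS | counter=8 r=(7,6,7,7) succ=(0,1,0,1) retry=(0,0,0,0)
9 | R CAS | counter=8 r=(7,6,7,7) succ=(0,1,0,1) retry=(0,0,1,0)
10 | Q LOAD | counter=8 r=(7,8,7,7) succ=(0,1,0,1) retry=(0,0,1,0)
11 | S LOAD | counter=8 r=(7,8,7,8) succ=(0,1,0,1) retry=(0,0,1,0)
12 | R LOAD | counter=8 r=(7,8,8,8) succ=(0,1,0,1) retry=(0,0,1,0)
13 | S CAS | counter=9 r=(7,8,8,8) succ=(0,1,0,2) retry=(0,0,1,0)
14 | P CAS | counter=9 r=(7,8,8,8) succ=(0,1,0,2) retry=(1,0,1,0)
15 | S LOAD | counter=9 r=(7,8,8,9) succ=(0,1,0,2) retry=(1,0,1,0)
16 | P LOAD | counter=9 r=(9,8,8,9) succ=(0,1,0,2) retry=(1,0,1,0)
17 | P CAS | counter=10 r=(9,8,8,9) succ=(1,1,0,2) retry=(1,0,1,0)
18 | S CAS | counter=10 r=(9,8,8,9) succ=(1,1,0,2) retry=(1,0,1,1)
19 | Q CAS | counter=10 r=(9,8,8,9) succ=(1,1,0,2) retry=(1,1,1,1)
20 | P LOAD | counter=10 r=(10,8,8,9) succ=(1,1,0,2) retry=(1,1,1,1)
21 | Q LOAD | counter=10 r=(10,10,8,9) succ=(1,1,0,2) retry=(1,1,1,1)
22 | P CAS | counter=11 r=(10,10,8,9) succ=(2,1,0,2) retry=(1,1,1,1)
23 | R CAS | counter=11 r=(10,10,8,9) succ=(2,1,0,2) retry=(1,1,2,1)
24 | R LOAD | counter=11 r=(10,10,11,9) succ=(2,1,0,2) retry=(1,1,2,1)
25 | R CAS | counter=12 r=(10,10,11,9) succ=(2,1,1,2) retry=(1,1,2,1)
26 | Q CAS | counter=12 r=(10,10,11,9) succ=(2,1,1,2) retry=(1,2,2,1)
27 | Q LOAD | counter=12 r=(10,12,11,9) succ=(2,1,1,2) retry=(1,2,2,1)
28 | Q CAS | counter=13 r=(10,12,11,9) succ=(2,2,1,2) retry=(1,2,2,1)

counter=13 r=(10,12,11,9) succ=(2,2,1,2) retry=(1,2,2,1)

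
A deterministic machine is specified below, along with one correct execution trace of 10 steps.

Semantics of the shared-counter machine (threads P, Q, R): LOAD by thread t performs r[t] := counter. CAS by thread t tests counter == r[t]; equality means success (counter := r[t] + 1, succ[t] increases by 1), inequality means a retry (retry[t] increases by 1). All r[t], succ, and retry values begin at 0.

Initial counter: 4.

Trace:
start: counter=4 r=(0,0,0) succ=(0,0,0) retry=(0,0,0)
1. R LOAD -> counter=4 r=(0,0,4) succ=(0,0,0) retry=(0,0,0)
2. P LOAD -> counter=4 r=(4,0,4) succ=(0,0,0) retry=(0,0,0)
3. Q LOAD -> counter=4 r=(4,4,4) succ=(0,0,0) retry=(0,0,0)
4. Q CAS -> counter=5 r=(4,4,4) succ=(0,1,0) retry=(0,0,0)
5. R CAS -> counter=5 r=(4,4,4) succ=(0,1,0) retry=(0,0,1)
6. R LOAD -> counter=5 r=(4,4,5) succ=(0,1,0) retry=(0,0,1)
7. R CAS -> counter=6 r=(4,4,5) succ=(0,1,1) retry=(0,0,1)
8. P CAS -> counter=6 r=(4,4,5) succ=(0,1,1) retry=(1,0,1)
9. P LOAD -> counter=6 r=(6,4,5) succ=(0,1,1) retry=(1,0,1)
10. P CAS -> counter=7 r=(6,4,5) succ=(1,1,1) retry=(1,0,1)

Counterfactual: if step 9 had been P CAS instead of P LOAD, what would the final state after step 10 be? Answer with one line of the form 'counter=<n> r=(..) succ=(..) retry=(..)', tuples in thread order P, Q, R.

(re-executing from step 9 with the substitution; state before step 9: counter=6 r=(4,4,5) succ=(0,1,1) retry=(1,0,1))
9. P CAS -> counter=6 r=(4,4,5) succ=(0,1,1) retry=(2,0,1)
10. P CAS -> counter=6 r=(4,4,5) succ=(0,1,1) retry=(3,0,1)

counter=6 r=(4,4,5) succ=(0,1,1) retry=(3,0,1)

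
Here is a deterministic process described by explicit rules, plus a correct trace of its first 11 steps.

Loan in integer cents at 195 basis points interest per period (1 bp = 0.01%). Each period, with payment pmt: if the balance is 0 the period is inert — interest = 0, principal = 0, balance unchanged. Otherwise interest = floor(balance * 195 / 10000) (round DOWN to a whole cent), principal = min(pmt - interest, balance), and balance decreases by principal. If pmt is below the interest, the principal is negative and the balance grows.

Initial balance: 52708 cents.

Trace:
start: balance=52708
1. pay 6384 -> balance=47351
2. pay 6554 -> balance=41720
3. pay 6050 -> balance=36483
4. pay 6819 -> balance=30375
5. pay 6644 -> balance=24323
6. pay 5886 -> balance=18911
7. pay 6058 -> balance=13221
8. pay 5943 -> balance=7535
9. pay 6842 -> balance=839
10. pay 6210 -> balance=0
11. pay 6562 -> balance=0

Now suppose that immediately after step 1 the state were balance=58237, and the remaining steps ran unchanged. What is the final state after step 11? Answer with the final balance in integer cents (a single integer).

1184

state after step 1 := balance=58237
2. pay 6554 -> balance=52818
3. pay 6050 -> balance=47797
4. pay 6819 -> balance=41910
5. pay 6644 -> balance=36083
6. pay 5886 -> balance=30900
7. pay 6058 -> balance=25444
8. pay 5943 -> balance=19997
9. pay 6842 -> balance=13544
10. pay 6210 -> balance=7598
11. pay 6562 -> balance=1184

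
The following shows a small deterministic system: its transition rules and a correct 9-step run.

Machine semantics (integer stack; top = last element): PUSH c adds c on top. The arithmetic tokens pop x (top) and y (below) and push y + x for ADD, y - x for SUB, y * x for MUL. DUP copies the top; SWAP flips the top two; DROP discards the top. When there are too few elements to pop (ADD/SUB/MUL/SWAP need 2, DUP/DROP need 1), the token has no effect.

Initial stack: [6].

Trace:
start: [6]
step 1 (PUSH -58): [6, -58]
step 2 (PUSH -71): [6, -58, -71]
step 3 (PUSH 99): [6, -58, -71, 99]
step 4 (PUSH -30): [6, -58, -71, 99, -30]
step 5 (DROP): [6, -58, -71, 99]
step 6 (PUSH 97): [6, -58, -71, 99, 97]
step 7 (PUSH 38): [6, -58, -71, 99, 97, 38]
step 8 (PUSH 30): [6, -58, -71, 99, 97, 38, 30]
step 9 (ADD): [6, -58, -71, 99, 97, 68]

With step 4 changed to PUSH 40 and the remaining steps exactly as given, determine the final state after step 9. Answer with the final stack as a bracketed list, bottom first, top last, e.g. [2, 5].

(re-executing from step 4 with the substitution; state before step 4: [6, -58, -71, 99])
step 4 (PUSH 40): [6, -58, -71, 99, 40]
step 5 (DROP): [6, -58, -71, 99]
step 6 (PUSH 97): [6, -58, -71, 99, 97]
step 7 (PUSH 38): [6, -58, -71, 99, 97, 38]
step 8 (PUSH 30): [6, -58, -71, 99, 97, 38, 30]
step 9 (ADD): [6, -58, -71, 99, 97, 68]

[6, -58, -71, 99, 97, 68]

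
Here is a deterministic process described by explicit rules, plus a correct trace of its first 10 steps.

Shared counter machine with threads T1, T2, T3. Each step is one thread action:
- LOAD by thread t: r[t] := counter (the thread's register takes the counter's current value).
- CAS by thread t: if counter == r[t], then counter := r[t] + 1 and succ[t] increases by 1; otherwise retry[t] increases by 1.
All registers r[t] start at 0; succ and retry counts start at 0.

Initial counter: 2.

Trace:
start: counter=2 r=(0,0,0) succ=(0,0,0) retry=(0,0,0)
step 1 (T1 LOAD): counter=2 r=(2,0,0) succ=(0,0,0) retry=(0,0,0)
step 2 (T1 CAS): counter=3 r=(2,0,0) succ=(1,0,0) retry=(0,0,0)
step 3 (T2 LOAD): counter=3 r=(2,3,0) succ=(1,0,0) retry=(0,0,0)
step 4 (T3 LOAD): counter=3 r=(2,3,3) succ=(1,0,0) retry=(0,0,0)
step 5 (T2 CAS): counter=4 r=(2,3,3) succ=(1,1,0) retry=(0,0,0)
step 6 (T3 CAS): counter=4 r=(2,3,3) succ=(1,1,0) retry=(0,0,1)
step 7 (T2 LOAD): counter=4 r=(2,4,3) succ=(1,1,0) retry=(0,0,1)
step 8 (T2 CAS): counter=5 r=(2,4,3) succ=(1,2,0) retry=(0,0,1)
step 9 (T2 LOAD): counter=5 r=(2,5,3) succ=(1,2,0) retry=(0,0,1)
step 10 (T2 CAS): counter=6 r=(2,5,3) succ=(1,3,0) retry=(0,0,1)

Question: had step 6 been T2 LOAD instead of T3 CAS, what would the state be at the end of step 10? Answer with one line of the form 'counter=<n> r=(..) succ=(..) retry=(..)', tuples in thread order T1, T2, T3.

(re-executing from step 6 with the substitution; state before step 6: counter=4 r=(2,3,3) succ=(1,1,0) retry=(0,0,0))
step 6 (T2 LOAD): counter=4 r=(2,4,3) succ=(1,1,0) retry=(0,0,0)
step 7 (T2 LOAD): counter=4 r=(2,4,3) succ=(1,1,0) retry=(0,0,0)
step 8 (T2 CAS): counter=5 r=(2,4,3) succ=(1,2,0) retry=(0,0,0)
step 9 (T2 LOAD): counter=5 r=(2,5,3) succ=(1,2,0) retry=(0,0,0)
step 10 (T2 CAS): counter=6 r=(2,5,3) succ=(1,3,0) retry=(0,0,0)

counter=6 r=(2,5,3) succ=(1,3,0) retry=(0,0,0)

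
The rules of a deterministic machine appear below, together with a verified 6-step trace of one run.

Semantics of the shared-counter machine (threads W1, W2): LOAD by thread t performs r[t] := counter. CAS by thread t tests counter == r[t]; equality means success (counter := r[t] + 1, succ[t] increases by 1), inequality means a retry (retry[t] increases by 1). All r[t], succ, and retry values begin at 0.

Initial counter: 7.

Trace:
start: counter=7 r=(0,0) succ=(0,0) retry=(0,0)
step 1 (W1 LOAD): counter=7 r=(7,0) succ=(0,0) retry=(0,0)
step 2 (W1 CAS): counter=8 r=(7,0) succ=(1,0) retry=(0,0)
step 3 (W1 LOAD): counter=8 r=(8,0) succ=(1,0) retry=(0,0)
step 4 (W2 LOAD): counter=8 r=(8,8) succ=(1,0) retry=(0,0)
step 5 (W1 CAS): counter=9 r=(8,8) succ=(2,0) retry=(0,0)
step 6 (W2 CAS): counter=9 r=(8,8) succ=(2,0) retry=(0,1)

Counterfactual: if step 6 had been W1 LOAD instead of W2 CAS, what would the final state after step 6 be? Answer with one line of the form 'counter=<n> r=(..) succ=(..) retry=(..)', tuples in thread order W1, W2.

counter=9 r=(9,8) succ=(2,0) retry=(0,0)

(re-executing from step 6 with the substitution; state before step 6: counter=9 r=(8,8) succ=(2,0) retry=(0,0))
step 6 (W1 LOAD): counter=9 r=(9,8) succ=(2,0) retry=(0,0)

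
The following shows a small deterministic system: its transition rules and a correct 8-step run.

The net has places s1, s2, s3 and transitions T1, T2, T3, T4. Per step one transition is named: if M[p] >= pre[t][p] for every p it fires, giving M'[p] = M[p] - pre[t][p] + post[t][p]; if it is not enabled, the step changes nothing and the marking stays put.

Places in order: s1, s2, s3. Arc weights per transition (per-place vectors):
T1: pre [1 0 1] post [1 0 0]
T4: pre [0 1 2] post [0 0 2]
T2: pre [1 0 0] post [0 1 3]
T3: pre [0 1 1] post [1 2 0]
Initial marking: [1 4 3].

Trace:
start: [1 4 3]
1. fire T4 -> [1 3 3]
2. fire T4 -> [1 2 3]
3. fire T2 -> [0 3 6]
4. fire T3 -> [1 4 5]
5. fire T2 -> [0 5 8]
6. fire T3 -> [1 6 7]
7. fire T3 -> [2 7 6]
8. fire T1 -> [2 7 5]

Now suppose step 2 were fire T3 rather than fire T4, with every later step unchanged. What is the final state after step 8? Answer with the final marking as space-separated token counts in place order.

3 9 4

(re-executing from step 2 with the substitution; state before step 2: [1 3 3])
2. fire T3 -> [2 4 2]
3. fire T2 -> [1 5 5]
4. fire T3 -> [2 6 4]
5. fire T2 -> [1 7 7]
6. fire T3 -> [2 8 6]
7. fire T3 -> [3 9 5]
8. fire T1 -> [3 9 4]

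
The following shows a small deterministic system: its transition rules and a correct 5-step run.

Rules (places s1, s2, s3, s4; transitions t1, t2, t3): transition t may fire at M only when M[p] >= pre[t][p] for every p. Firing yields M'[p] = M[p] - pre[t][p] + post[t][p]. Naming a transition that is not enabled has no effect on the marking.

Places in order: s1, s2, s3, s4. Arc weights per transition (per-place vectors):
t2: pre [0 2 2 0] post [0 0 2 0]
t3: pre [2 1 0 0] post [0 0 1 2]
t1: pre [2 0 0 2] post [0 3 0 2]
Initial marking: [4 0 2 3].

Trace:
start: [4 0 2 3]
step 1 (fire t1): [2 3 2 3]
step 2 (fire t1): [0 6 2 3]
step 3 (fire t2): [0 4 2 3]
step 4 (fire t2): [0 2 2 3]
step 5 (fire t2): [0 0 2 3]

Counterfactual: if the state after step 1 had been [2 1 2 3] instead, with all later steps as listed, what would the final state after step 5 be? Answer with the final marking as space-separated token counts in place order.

state after step 1 := [2 1 2 3]
step 2 (fire t1): [0 4 2 3]
step 3 (fire t2): [0 2 2 3]
step 4 (fire t2): [0 0 2 3]
step 5 (fire t2): [0 0 2 3]

0 0 2 3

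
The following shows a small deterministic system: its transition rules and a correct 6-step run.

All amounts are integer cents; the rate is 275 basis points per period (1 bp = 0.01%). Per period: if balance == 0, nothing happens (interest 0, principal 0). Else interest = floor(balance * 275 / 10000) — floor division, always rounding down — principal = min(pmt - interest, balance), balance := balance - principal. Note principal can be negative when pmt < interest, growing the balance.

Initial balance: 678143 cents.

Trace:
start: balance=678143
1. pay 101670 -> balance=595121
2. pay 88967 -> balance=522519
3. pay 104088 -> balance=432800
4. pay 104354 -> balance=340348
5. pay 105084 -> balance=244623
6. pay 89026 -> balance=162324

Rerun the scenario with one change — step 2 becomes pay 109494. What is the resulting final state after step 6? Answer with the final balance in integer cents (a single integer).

139442

(re-executing from step 2 with the substitution; state before step 2: balance=595121)
2. pay 109494 -> balance=501992
3. pay 104088 -> balance=411708
4. pay 104354 -> balance=318675
5. pay 105084 -> balance=222354
6. pay 89026 -> balance=139442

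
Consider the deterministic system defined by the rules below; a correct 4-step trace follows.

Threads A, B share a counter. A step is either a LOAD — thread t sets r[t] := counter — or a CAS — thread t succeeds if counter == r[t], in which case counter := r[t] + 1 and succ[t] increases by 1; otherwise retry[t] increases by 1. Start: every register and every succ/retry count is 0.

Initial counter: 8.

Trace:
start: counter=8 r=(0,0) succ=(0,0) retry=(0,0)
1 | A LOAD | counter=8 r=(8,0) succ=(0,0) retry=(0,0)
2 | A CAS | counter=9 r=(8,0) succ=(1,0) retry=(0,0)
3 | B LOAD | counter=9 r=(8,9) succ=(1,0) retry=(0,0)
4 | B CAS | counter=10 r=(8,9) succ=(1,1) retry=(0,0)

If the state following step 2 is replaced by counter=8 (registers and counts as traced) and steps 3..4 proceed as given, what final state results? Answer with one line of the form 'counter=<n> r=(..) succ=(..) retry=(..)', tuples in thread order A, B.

state after step 2 := counter=8 r=(8,0) succ=(1,0) retry=(0,0)
3 | B LOAD | counter=8 r=(8,8) succ=(1,0) retry=(0,0)
4 | B CAS | counter=9 r=(8,8) succ=(1,1) retry=(0,0)

counter=9 r=(8,8) succ=(1,1) retry=(0,0)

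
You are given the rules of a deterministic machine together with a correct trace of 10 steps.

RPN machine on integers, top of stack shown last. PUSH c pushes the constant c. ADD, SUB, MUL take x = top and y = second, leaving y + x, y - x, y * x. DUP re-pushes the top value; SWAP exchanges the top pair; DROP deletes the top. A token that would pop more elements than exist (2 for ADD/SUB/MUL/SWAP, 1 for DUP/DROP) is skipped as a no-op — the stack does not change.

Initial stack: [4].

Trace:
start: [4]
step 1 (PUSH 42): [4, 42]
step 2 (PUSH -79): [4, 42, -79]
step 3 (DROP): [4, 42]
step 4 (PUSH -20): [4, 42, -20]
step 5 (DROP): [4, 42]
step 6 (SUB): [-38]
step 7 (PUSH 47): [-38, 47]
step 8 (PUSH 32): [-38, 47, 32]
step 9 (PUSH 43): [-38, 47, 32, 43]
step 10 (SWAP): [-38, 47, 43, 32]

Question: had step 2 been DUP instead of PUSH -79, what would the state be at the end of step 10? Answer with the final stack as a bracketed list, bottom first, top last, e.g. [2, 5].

[-38, 47, 43, 32]

(re-executing from step 2 with the substitution; state before step 2: [4, 42])
step 2 (DUP): [4, 42, 42]
step 3 (DROP): [4, 42]
step 4 (PUSH -20): [4, 42, -20]
step 5 (DROP): [4, 42]
step 6 (SUB): [-38]
step 7 (PUSH 47): [-38, 47]
step 8 (PUSH 32): [-38, 47, 32]
step 9 (PUSH 43): [-38, 47, 32, 43]
step 10 (SWAP): [-38, 47, 43, 32]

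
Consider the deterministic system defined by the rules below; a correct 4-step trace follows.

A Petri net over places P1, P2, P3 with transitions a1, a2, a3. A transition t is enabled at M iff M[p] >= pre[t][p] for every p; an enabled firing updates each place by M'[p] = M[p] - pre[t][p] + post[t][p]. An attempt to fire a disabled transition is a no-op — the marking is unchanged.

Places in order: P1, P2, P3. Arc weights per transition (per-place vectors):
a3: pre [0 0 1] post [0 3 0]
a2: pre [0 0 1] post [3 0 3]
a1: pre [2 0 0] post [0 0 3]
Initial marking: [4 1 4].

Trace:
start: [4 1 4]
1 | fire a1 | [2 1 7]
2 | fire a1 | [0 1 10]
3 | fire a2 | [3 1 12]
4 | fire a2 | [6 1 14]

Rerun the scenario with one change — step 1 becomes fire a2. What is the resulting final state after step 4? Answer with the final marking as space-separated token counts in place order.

(re-executing from step 1 with the substitution; state before step 1: [4 1 4])
1 | fire a2 | [7 1 6]
2 | fire a1 | [5 1 9]
3 | fire a2 | [8 1 11]
4 | fire a2 | [11 1 13]

11 1 13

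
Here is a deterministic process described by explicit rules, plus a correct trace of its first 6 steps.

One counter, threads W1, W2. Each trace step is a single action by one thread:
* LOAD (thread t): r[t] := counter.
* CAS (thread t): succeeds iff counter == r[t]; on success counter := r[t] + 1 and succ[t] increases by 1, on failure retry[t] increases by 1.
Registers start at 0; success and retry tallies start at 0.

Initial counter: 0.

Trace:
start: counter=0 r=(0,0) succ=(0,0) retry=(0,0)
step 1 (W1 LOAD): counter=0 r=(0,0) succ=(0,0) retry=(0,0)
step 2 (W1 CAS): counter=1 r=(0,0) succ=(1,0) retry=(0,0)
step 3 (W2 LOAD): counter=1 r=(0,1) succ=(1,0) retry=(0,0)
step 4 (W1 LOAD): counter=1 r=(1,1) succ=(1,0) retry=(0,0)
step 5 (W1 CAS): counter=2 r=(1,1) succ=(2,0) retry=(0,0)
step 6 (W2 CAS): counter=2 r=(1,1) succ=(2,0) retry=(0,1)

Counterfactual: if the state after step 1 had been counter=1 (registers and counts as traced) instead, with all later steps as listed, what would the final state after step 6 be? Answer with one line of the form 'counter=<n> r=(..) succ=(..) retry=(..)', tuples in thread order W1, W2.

counter=2 r=(1,1) succ=(1,0) retry=(1,1)

state after step 1 := counter=1 r=(0,0) succ=(0,0) retry=(0,0)
step 2 (W1 CAS): counter=1 r=(0,0) succ=(0,0) retry=(1,0)
step 3 (W2 LOAD): counter=1 r=(0,1) succ=(0,0) retry=(1,0)
step 4 (W1 LOAD): counter=1 r=(1,1) succ=(0,0) retry=(1,0)
step 5 (W1 CAS): counter=2 r=(1,1) succ=(1,0) retry=(1,0)
step 6 (W2 CAS): counter=2 r=(1,1) succ=(1,0) retry=(1,1)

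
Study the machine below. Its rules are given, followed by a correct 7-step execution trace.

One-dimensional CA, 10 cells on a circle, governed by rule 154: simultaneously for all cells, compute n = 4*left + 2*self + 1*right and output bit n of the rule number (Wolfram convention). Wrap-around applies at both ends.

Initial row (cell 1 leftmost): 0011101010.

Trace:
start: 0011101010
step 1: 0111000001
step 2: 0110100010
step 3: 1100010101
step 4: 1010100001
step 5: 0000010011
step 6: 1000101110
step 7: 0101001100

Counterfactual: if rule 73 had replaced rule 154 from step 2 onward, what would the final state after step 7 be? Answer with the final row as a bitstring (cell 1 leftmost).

(re-executing steps 2..7 under rule 73; state before step 2: 0111000001)
step 2: 0101011100
step 3: 0000010101
step 4: 0111000000
step 5: 0101011111
step 6: 0000010001
step 7: 0111000100

0111000100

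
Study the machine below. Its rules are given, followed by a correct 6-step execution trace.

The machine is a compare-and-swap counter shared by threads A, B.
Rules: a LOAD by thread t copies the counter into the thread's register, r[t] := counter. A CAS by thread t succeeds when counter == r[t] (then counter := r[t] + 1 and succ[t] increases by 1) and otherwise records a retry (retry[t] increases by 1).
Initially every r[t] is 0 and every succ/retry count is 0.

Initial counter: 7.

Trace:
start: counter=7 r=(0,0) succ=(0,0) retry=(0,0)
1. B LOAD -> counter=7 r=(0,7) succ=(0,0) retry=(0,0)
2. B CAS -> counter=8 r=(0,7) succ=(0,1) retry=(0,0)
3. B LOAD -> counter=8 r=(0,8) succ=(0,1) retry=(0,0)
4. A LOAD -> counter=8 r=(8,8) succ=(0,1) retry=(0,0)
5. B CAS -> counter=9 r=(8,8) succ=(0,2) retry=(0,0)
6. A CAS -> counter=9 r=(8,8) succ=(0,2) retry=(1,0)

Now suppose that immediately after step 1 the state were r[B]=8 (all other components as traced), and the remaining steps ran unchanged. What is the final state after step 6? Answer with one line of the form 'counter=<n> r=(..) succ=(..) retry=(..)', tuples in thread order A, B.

state after step 1 := counter=7 r=(0,8) succ=(0,0) retry=(0,0)
2. B CAS -> counter=7 r=(0,8) succ=(0,0) retry=(0,1)
3. B LOAD -> counter=7 r=(0,7) succ=(0,0) retry=(0,1)
4. A LOAD -> counter=7 r=(7,7) succ=(0,0) retry=(0,1)
5. B CAS -> counter=8 r=(7,7) succ=(0,1) retry=(0,1)
6. A CAS -> counter=8 r=(7,7) succ=(0,1) retry=(1,1)

counter=8 r=(7,7) succ=(0,1) retry=(1,1)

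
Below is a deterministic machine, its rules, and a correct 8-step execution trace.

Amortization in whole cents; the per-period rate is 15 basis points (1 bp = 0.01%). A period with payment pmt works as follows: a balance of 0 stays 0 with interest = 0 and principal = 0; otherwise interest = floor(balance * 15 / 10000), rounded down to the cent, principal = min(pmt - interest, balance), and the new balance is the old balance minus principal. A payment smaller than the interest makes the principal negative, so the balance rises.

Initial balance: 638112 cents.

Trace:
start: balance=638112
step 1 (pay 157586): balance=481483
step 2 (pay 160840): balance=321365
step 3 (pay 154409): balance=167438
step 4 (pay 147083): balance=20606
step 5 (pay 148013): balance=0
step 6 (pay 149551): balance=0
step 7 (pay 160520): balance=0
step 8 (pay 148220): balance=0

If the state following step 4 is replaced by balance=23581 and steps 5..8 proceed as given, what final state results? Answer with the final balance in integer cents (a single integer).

0

state after step 4 := balance=23581
step 5 (pay 148013): balance=0
step 6 (pay 149551): balance=0
step 7 (pay 160520): balance=0
step 8 (pay 148220): balance=0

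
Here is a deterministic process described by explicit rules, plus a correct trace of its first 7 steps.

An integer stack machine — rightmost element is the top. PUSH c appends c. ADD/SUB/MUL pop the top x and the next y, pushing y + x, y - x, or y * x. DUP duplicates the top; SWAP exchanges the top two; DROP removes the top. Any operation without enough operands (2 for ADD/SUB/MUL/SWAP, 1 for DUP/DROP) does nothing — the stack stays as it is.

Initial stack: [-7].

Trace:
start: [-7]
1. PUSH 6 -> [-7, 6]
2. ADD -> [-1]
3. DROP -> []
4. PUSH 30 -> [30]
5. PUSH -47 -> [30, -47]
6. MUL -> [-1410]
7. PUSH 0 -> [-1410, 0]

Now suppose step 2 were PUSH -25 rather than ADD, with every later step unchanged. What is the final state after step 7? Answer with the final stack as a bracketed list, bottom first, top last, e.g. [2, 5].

[-7, 6, -1410, 0]

(re-executing from step 2 with the substitution; state before step 2: [-7, 6])
2. PUSH -25 -> [-7, 6, -25]
3. DROP -> [-7, 6]
4. PUSH 30 -> [-7, 6, 30]
5. PUSH -47 -> [-7, 6, 30, -47]
6. MUL -> [-7, 6, -1410]
7. PUSH 0 -> [-7, 6, -1410, 0]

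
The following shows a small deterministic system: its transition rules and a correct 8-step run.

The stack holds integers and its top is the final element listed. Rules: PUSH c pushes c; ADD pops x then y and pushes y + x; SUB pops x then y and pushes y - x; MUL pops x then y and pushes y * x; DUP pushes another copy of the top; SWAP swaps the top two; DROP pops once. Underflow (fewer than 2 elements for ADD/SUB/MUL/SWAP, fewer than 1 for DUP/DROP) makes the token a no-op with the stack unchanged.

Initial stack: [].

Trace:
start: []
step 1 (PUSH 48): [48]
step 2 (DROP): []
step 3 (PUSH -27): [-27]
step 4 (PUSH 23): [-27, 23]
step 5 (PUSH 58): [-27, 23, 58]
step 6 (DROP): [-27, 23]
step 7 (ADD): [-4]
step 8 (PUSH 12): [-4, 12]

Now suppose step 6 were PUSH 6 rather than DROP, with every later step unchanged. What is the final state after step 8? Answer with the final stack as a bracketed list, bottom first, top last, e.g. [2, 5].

[-27, 23, 64, 12]

(re-executing from step 6 with the substitution; state before step 6: [-27, 23, 58])
step 6 (PUSH 6): [-27, 23, 58, 6]
step 7 (ADD): [-27, 23, 64]
step 8 (PUSH 12): [-27, 23, 64, 12]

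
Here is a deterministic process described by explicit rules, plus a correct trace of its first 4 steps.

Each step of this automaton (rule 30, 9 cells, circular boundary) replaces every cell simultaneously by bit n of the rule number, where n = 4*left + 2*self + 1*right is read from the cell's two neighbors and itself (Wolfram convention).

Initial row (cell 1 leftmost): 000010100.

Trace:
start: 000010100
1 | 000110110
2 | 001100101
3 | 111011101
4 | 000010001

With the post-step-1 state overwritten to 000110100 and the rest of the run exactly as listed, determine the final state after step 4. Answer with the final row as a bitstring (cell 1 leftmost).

010010001

state after step 1 := 000110100
2 | 001100110
3 | 011011101
4 | 010010001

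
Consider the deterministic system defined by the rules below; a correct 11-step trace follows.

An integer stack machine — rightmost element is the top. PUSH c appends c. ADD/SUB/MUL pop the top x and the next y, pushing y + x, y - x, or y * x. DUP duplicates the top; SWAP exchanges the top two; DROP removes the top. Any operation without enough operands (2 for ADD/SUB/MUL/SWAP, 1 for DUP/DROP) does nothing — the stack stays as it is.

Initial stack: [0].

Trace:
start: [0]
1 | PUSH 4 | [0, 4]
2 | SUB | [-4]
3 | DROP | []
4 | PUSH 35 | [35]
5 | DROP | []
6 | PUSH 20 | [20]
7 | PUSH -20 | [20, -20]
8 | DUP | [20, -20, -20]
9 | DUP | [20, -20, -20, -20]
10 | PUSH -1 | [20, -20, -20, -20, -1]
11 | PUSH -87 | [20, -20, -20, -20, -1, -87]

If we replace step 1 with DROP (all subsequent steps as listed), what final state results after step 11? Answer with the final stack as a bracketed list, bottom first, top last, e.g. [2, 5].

[20, -20, -20, -20, -1, -87]

(re-executing from step 1 with the substitution; state before step 1: [0])
1 | DROP | []
2 | SUB | []
3 | DROP | []
4 | PUSH 35 | [35]
5 | DROP | []
6 | PUSH 20 | [20]
7 | PUSH -20 | [20, -20]
8 | DUP | [20, -20, -20]
9 | DUP | [20, -20, -20, -20]
10 | PUSH -1 | [20, -20, -20, -20, -1]
11 | PUSH -87 | [20, -20, -20, -20, -1, -87]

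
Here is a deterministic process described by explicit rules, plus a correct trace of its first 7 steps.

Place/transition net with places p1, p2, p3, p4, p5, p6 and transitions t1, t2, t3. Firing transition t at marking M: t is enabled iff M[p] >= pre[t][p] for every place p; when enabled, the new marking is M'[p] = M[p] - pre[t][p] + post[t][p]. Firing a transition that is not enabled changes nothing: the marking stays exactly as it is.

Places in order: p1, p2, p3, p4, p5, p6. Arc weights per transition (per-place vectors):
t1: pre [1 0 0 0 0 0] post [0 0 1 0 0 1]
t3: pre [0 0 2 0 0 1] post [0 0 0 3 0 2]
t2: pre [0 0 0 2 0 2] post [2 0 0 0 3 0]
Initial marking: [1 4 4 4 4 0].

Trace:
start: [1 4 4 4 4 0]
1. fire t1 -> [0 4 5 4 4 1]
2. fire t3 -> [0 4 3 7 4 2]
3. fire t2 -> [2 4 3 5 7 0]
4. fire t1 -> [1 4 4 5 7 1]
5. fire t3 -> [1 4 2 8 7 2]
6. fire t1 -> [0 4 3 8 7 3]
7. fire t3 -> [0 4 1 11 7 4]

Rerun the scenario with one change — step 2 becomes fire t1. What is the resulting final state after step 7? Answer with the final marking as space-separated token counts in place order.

(re-executing from step 2 with the substitution; state before step 2: [0 4 5 4 4 1])
2. fire t1 -> [0 4 5 4 4 1]
3. fire t2 -> [0 4 5 4 4 1]
4. fire t1 -> [0 4 5 4 4 1]
5. fire t3 -> [0 4 3 7 4 2]
6. fire t1 -> [0 4 3 7 4 2]
7. fire t3 -> [0 4 1 10 4 3]

0 4 1 10 4 3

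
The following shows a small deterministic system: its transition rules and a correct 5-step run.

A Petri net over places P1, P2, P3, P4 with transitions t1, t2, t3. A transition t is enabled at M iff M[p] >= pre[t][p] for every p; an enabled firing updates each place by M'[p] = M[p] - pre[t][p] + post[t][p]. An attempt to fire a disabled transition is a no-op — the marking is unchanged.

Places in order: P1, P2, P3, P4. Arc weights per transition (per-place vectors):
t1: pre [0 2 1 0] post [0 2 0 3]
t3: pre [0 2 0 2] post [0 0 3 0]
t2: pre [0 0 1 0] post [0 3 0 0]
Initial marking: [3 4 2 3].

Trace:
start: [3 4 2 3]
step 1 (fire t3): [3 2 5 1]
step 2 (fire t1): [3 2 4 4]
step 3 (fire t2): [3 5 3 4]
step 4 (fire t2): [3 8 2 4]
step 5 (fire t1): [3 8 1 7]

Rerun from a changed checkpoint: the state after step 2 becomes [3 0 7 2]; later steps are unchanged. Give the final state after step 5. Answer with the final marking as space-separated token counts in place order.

state after step 2 := [3 0 7 2]
step 3 (fire t2): [3 3 6 2]
step 4 (fire t2): [3 6 5 2]
step 5 (fire t1): [3 6 4 5]

3 6 4 5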